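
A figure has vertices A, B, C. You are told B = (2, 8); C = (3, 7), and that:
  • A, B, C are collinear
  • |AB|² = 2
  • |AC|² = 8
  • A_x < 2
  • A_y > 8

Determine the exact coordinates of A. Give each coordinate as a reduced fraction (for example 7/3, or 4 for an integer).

1. A_x = 1  [[A, B, C are collinear ⇒ 1x+1y-10=0] ∩ [|A−(2, 8)|²=2]]
2. A_y = 9  [[A, B, C are collinear ⇒ 1x+1y-10=0] ∩ [|A−(2, 8)|²=2]]
   so A = (1, 9)

A = (1, 9)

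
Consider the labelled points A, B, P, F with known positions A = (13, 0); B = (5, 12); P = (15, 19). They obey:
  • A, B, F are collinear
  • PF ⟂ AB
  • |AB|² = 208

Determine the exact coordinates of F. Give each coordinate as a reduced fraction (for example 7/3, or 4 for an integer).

1. F_x = 63/13  [[A, B, F are collinear ⇒ -12x-8y+156=0] ∩ [PF ⟂ AB ⇒ -8x+12y-108=0]]
2. F_y = 159/13  [[A, B, F are collinear ⇒ -12x-8y+156=0] ∩ [PF ⟂ AB ⇒ -8x+12y-108=0]]
   so F = (63/13, 159/13)

F = (63/13, 159/13)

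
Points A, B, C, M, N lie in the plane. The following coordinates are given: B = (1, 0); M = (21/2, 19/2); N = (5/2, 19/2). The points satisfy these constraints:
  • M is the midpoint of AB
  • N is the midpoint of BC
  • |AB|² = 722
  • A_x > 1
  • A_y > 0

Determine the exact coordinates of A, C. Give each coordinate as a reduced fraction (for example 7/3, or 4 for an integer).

1. A_x = 20  [A = 2·M−B = 2·(21/2, 19/2)−(1, 0)]
2. A_y = 19  [A = 2·M−B = 2·(21/2, 19/2)−(1, 0)]
   so A = (20, 19)
3. C_x = 4  [C = 2·N−B = 2·(5/2, 19/2)−(1, 0)]
4. C_y = 19  [C = 2·N−B = 2·(5/2, 19/2)−(1, 0)]
   so C = (4, 19)

A = (20, 19)
C = (4, 19)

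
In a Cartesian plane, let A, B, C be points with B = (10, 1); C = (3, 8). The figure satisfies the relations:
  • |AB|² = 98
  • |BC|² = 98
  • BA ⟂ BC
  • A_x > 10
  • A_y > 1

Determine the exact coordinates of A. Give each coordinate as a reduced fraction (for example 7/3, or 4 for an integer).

A = (17, 8)

1. A_x = 17  [[BA ⟂ BC ⇒ -7x+7y+63=0] ∩ [|A−(10, 1)|²=98]]
2. A_y = 8  [[BA ⟂ BC ⇒ -7x+7y+63=0] ∩ [|A−(10, 1)|²=98]]
   so A = (17, 8)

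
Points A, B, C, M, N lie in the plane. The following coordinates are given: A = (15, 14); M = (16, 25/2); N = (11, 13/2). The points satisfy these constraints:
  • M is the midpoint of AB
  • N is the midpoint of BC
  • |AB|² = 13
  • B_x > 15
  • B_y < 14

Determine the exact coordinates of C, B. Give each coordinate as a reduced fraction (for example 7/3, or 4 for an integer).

1. B_x = 17  [B = 2·M−A = 2·(16, 25/2)−(15, 14)]
2. B_y = 11  [B = 2·M−A = 2·(16, 25/2)−(15, 14)]
   so B = (17, 11)
3. C_x = 5  [C = 2·N−B = 2·(11, 13/2)−(17, 11)]
4. C_y = 2  [C = 2·N−B = 2·(11, 13/2)−(17, 11)]
   so C = (5, 2)

C = (5, 2)
B = (17, 11)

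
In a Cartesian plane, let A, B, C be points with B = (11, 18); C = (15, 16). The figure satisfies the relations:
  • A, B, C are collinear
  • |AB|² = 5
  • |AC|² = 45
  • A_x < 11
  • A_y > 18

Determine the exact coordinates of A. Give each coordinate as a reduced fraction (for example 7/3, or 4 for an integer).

A = (9, 19)

1. A_x = 9  [[A, B, C are collinear ⇒ 2x+4y-94=0] ∩ [|A−(11, 18)|²=5]]
2. A_y = 19  [[A, B, C are collinear ⇒ 2x+4y-94=0] ∩ [|A−(11, 18)|²=5]]
   so A = (9, 19)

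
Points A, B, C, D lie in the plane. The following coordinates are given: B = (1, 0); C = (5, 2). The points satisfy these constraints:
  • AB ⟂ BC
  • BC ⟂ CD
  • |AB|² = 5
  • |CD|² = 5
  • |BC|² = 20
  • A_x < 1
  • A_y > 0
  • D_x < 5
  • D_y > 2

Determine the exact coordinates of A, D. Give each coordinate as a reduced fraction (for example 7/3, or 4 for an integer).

1. A_x = 0  [[AB ⟂ BC ⇒ -4x-2y+4=0] ∩ [|A−(1, 0)|²=5]]
2. A_y = 2  [[AB ⟂ BC ⇒ -4x-2y+4=0] ∩ [|A−(1, 0)|²=5]]
   so A = (0, 2)
3. D_x = 4  [[BC ⟂ CD ⇒ 4x+2y-24=0] ∩ [|D−(5, 2)|²=5]]
4. D_y = 4  [[BC ⟂ CD ⇒ 4x+2y-24=0] ∩ [|D−(5, 2)|²=5]]
   so D = (4, 4)

A = (0, 2)
D = (4, 4)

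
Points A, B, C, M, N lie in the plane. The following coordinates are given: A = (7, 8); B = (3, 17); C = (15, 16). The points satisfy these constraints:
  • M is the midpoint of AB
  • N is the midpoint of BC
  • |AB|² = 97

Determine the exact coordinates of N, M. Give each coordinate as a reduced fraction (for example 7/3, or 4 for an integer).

1. M_x = 5  [2·M = A+B = (7, 8)+(3, 17)]
2. M_y = 25/2  [2·M = A+B = (7, 8)+(3, 17)]
   so M = (5, 25/2)
3. N_x = 9  [2·N = B+C = (3, 17)+(15, 16)]
4. N_y = 33/2  [2·N = B+C = (3, 17)+(15, 16)]
   so N = (9, 33/2)

N = (9, 33/2)
M = (5, 25/2)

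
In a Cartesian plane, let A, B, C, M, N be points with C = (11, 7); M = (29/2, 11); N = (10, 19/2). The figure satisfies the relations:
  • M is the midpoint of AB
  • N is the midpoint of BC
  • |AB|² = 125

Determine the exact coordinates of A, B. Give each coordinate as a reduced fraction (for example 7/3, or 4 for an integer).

A = (20, 10)
B = (9, 12)

1. B_x = 9  [B = 2·N−C = 2·(10, 19/2)−(11, 7)]
2. B_y = 12  [B = 2·N−C = 2·(10, 19/2)−(11, 7)]
   so B = (9, 12)
3. A_x = 20  [A = 2·M−B = 2·(29/2, 11)−(9, 12)]
4. A_y = 10  [A = 2·M−B = 2·(29/2, 11)−(9, 12)]
   so A = (20, 10)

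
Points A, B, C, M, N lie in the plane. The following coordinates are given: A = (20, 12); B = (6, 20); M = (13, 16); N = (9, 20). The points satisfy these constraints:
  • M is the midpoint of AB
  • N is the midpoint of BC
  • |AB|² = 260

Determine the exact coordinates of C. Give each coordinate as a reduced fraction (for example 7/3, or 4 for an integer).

C = (12, 20)

1. C_x = 12  [C = 2·N−B = 2·(9, 20)−(6, 20)]
2. C_y = 20  [C = 2·N−B = 2·(9, 20)−(6, 20)]
   so C = (12, 20)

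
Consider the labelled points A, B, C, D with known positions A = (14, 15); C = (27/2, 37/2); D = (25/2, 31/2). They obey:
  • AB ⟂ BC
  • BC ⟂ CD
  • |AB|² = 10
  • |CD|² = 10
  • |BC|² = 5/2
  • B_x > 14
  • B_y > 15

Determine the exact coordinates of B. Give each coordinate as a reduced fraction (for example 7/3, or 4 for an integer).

B = (15, 18)

1. B_x = 15  [[BC ⟂ CD ⇒ 1x+3y-69=0] ∩ [|B−(14, 15)|²=10]]
2. B_y = 18  [[BC ⟂ CD ⇒ 1x+3y-69=0] ∩ [|B−(14, 15)|²=10]]
   so B = (15, 18)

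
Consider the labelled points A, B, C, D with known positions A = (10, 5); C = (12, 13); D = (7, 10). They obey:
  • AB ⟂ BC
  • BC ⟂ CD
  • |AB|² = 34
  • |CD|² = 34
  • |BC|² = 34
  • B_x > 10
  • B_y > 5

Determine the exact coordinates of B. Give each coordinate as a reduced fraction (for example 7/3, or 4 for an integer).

1. B_x = 15  [[BC ⟂ CD ⇒ 5x+3y-99=0] ∩ [|B−(10, 5)|²=34]]
2. B_y = 8  [[BC ⟂ CD ⇒ 5x+3y-99=0] ∩ [|B−(10, 5)|²=34]]
   so B = (15, 8)

B = (15, 8)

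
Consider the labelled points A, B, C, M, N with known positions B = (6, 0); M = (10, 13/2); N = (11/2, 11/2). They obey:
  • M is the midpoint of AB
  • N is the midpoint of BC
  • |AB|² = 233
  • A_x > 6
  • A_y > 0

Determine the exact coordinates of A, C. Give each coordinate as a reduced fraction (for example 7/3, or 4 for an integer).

1. A_x = 14  [A = 2·M−B = 2·(10, 13/2)−(6, 0)]
2. A_y = 13  [A = 2·M−B = 2·(10, 13/2)−(6, 0)]
   so A = (14, 13)
3. C_x = 5  [C = 2·N−B = 2·(11/2, 11/2)−(6, 0)]
4. C_y = 11  [C = 2·N−B = 2·(11/2, 11/2)−(6, 0)]
   so C = (5, 11)

A = (14, 13)
C = (5, 11)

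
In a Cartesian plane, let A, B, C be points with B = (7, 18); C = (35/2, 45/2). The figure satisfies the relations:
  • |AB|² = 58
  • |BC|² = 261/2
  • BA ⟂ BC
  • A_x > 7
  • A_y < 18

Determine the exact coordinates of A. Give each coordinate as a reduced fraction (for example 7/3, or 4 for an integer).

A = (10, 11)

1. A_x = 10  [[BA ⟂ BC ⇒ 21/2x+9/2y-309/2=0] ∩ [|A−(7, 18)|²=58]]
2. A_y = 11  [[BA ⟂ BC ⇒ 21/2x+9/2y-309/2=0] ∩ [|A−(7, 18)|²=58]]
   so A = (10, 11)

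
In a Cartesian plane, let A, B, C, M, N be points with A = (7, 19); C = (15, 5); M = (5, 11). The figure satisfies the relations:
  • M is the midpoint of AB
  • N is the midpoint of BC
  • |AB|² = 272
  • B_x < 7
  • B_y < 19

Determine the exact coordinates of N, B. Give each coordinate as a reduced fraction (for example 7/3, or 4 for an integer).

N = (9, 4)
B = (3, 3)

1. B_x = 3  [B = 2·M−A = 2·(5, 11)−(7, 19)]
2. B_y = 3  [B = 2·M−A = 2·(5, 11)−(7, 19)]
   so B = (3, 3)
3. N_x = 9  [2·N = B+C = (3, 3)+(15, 5)]
4. N_y = 4  [2·N = B+C = (3, 3)+(15, 5)]
   so N = (9, 4)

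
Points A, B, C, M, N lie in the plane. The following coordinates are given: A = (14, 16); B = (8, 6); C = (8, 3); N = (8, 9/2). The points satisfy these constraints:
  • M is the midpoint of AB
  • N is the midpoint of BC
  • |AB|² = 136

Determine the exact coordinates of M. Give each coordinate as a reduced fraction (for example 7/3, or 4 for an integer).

M = (11, 11)

1. M_x = 11  [2·M = A+B = (14, 16)+(8, 6)]
2. M_y = 11  [2·M = A+B = (14, 16)+(8, 6)]
   so M = (11, 11)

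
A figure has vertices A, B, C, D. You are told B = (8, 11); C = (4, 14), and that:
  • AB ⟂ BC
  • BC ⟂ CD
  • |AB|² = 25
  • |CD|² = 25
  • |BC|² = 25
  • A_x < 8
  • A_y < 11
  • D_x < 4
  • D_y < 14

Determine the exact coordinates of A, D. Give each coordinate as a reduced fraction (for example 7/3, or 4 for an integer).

1. A_x = 5  [[AB ⟂ BC ⇒ 4x-3y+1=0] ∩ [|A−(8, 11)|²=25]]
2. A_y = 7  [[AB ⟂ BC ⇒ 4x-3y+1=0] ∩ [|A−(8, 11)|²=25]]
   so A = (5, 7)
3. D_x = 1  [[BC ⟂ CD ⇒ -4x+3y-26=0] ∩ [|D−(4, 14)|²=25]]
4. D_y = 10  [[BC ⟂ CD ⇒ -4x+3y-26=0] ∩ [|D−(4, 14)|²=25]]
   so D = (1, 10)

A = (5, 7)
D = (1, 10)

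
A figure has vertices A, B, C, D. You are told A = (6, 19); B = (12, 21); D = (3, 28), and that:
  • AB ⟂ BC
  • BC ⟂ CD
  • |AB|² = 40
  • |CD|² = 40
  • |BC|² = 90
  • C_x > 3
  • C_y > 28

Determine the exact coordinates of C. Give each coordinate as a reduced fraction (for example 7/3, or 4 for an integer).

1. C_x = 9  [[AB ⟂ BC ⇒ 6x+2y-114=0] ∩ [|C−(3, 28)|²=40]]
2. C_y = 30  [[AB ⟂ BC ⇒ 6x+2y-114=0] ∩ [|C−(3, 28)|²=40]]
   so C = (9, 30)

C = (9, 30)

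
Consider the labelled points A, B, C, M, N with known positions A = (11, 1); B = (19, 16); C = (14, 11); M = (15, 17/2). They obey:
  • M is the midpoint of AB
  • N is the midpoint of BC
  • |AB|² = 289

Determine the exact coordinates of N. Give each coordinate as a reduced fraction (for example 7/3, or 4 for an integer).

1. N_x = 33/2  [2·N = B+C = (19, 16)+(14, 11)]
2. N_y = 27/2  [2·N = B+C = (19, 16)+(14, 11)]
   so N = (33/2, 27/2)

N = (33/2, 27/2)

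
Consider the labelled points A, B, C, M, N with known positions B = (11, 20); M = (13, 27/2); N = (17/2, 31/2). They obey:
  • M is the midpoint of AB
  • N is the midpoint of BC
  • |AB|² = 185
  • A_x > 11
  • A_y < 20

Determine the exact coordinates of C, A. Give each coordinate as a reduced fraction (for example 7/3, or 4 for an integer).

C = (6, 11)
A = (15, 7)

1. A_x = 15  [A = 2·M−B = 2·(13, 27/2)−(11, 20)]
2. A_y = 7  [A = 2·M−B = 2·(13, 27/2)−(11, 20)]
   so A = (15, 7)
3. C_x = 6  [C = 2·N−B = 2·(17/2, 31/2)−(11, 20)]
4. C_y = 11  [C = 2·N−B = 2·(17/2, 31/2)−(11, 20)]
   so C = (6, 11)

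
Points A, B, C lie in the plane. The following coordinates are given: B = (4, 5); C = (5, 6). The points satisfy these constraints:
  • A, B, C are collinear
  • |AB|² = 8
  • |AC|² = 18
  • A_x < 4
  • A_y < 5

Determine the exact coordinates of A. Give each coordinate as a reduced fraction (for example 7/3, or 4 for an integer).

1. A_x = 2  [[A, B, C are collinear ⇒ -1x+1y-1=0] ∩ [|A−(4, 5)|²=8]]
2. A_y = 3  [[A, B, C are collinear ⇒ -1x+1y-1=0] ∩ [|A−(4, 5)|²=8]]
   so A = (2, 3)

A = (2, 3)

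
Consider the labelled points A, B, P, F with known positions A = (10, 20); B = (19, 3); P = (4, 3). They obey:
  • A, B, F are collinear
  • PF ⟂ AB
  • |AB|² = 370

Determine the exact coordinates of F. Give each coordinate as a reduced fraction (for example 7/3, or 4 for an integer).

1. F_x = 1163/74  [[A, B, F are collinear ⇒ 17x+9y-350=0] ∩ [PF ⟂ AB ⇒ 9x-17y+15=0]]
2. F_y = 681/74  [[A, B, F are collinear ⇒ 17x+9y-350=0] ∩ [PF ⟂ AB ⇒ 9x-17y+15=0]]
   so F = (1163/74, 681/74)

F = (1163/74, 681/74)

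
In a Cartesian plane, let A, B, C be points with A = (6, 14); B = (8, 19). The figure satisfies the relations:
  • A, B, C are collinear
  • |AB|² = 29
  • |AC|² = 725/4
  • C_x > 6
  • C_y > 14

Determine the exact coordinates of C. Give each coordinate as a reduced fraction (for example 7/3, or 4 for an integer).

1. C_x = 11  [[A, B, C are collinear ⇒ -5x+2y+2=0] ∩ [|C−(6, 14)|²=725/4]]
2. C_y = 53/2  [[A, B, C are collinear ⇒ -5x+2y+2=0] ∩ [|C−(6, 14)|²=725/4]]
   so C = (11, 53/2)

C = (11, 53/2)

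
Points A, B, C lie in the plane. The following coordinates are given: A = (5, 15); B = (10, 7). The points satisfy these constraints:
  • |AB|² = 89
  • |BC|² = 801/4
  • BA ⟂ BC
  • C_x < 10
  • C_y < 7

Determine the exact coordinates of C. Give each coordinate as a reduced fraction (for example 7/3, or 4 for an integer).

C = (-2, -1/2)

1. C_x = -2  [[BA ⟂ BC ⇒ -5x+8y-6=0] ∩ [|C−(10, 7)|²=801/4]]
2. C_y = -1/2  [[BA ⟂ BC ⇒ -5x+8y-6=0] ∩ [|C−(10, 7)|²=801/4]]
   so C = (-2, -1/2)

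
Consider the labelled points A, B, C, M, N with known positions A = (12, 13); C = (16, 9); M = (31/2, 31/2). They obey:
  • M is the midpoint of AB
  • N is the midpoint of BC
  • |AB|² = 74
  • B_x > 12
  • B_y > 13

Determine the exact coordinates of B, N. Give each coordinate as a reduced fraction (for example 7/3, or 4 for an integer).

B = (19, 18)
N = (35/2, 27/2)

1. B_x = 19  [B = 2·M−A = 2·(31/2, 31/2)−(12, 13)]
2. B_y = 18  [B = 2·M−A = 2·(31/2, 31/2)−(12, 13)]
   so B = (19, 18)
3. N_x = 35/2  [2·N = B+C = (19, 18)+(16, 9)]
4. N_y = 27/2  [2·N = B+C = (19, 18)+(16, 9)]
   so N = (35/2, 27/2)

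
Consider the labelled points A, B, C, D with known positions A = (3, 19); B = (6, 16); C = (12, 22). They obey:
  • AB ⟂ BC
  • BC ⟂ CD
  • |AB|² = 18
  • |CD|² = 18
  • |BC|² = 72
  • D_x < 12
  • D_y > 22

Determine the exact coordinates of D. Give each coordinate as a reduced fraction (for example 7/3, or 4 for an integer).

D = (9, 25)

1. D_x = 9  [[BC ⟂ CD ⇒ 6x+6y-204=0] ∩ [|D−(12, 22)|²=18]]
2. D_y = 25  [[BC ⟂ CD ⇒ 6x+6y-204=0] ∩ [|D−(12, 22)|²=18]]
   so D = (9, 25)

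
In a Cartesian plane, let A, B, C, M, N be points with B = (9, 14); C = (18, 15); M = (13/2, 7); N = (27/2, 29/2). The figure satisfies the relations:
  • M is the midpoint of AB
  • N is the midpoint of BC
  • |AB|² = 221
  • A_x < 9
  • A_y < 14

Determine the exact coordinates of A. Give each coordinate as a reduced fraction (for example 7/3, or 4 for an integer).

A = (4, 0)

1. A_x = 4  [A = 2·M−B = 2·(13/2, 7)−(9, 14)]
2. A_y = 0  [A = 2·M−B = 2·(13/2, 7)−(9, 14)]
   so A = (4, 0)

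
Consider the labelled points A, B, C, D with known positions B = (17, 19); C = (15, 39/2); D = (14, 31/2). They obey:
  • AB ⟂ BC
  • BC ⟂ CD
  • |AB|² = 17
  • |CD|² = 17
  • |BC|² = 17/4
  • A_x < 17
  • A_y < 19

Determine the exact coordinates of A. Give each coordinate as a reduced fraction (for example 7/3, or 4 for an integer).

1. A_x = 16  [[AB ⟂ BC ⇒ 2x-1/2y-49/2=0] ∩ [|A−(17, 19)|²=17]]
2. A_y = 15  [[AB ⟂ BC ⇒ 2x-1/2y-49/2=0] ∩ [|A−(17, 19)|²=17]]
   so A = (16, 15)

A = (16, 15)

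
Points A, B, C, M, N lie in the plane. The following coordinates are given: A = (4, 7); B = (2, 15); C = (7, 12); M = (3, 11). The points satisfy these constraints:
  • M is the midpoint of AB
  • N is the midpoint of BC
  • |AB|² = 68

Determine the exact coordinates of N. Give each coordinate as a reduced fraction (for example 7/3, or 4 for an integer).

N = (9/2, 27/2)

1. N_x = 9/2  [2·N = B+C = (2, 15)+(7, 12)]
2. N_y = 27/2  [2·N = B+C = (2, 15)+(7, 12)]
   so N = (9/2, 27/2)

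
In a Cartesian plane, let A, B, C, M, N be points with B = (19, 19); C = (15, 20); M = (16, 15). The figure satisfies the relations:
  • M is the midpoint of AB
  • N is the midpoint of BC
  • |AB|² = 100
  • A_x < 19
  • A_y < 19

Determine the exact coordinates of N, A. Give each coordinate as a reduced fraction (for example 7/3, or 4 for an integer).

N = (17, 39/2)
A = (13, 11)

1. A_x = 13  [A = 2·M−B = 2·(16, 15)−(19, 19)]
2. A_y = 11  [A = 2·M−B = 2·(16, 15)−(19, 19)]
   so A = (13, 11)
3. N_x = 17  [2·N = B+C = (19, 19)+(15, 20)]
4. N_y = 39/2  [2·N = B+C = (19, 19)+(15, 20)]
   so N = (17, 39/2)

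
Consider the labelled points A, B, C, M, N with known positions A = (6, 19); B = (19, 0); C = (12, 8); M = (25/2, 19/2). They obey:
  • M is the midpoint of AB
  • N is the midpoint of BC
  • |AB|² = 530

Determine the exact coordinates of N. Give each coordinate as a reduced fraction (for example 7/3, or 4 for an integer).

1. N_x = 31/2  [2·N = B+C = (19, 0)+(12, 8)]
2. N_y = 4  [2·N = B+C = (19, 0)+(12, 8)]
   so N = (31/2, 4)

N = (31/2, 4)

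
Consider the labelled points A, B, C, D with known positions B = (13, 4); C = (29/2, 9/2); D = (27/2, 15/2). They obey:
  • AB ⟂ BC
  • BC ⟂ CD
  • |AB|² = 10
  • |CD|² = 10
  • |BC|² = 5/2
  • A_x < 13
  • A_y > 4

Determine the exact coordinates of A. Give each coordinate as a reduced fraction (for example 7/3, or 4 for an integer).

1. A_x = 12  [[AB ⟂ BC ⇒ -3/2x-1/2y+43/2=0] ∩ [|A−(13, 4)|²=10]]
2. A_y = 7  [[AB ⟂ BC ⇒ -3/2x-1/2y+43/2=0] ∩ [|A−(13, 4)|²=10]]
   so A = (12, 7)

A = (12, 7)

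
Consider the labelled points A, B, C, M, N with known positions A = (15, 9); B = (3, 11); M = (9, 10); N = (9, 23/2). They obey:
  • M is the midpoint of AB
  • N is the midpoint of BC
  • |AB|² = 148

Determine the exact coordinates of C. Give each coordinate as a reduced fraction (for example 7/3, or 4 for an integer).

C = (15, 12)

1. C_x = 15  [C = 2·N−B = 2·(9, 23/2)−(3, 11)]
2. C_y = 12  [C = 2·N−B = 2·(9, 23/2)−(3, 11)]
   so C = (15, 12)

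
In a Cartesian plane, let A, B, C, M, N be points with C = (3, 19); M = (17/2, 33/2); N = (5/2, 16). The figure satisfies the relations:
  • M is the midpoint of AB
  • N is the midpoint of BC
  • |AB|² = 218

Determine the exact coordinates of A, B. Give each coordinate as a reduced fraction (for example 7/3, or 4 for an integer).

1. B_x = 2  [B = 2·N−C = 2·(5/2, 16)−(3, 19)]
2. B_y = 13  [B = 2·N−C = 2·(5/2, 16)−(3, 19)]
   so B = (2, 13)
3. A_x = 15  [A = 2·M−B = 2·(17/2, 33/2)−(2, 13)]
4. A_y = 20  [A = 2·M−B = 2·(17/2, 33/2)−(2, 13)]
   so A = (15, 20)

A = (15, 20)
B = (2, 13)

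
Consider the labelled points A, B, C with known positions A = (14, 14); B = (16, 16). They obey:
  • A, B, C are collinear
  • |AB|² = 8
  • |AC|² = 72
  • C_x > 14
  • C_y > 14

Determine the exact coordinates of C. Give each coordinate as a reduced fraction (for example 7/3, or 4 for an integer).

1. C_x = 20  [[A, B, C are collinear ⇒ -2x+2y=0] ∩ [|C−(14, 14)|²=72]]
2. C_y = 20  [[A, B, C are collinear ⇒ -2x+2y=0] ∩ [|C−(14, 14)|²=72]]
   so C = (20, 20)

C = (20, 20)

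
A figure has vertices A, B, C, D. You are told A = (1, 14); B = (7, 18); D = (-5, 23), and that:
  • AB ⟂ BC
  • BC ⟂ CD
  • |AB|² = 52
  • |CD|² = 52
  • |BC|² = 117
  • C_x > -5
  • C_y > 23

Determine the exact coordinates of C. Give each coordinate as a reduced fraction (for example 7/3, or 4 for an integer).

C = (1, 27)

1. C_x = 1  [[AB ⟂ BC ⇒ 6x+4y-114=0] ∩ [|C−(-5, 23)|²=52]]
2. C_y = 27  [[AB ⟂ BC ⇒ 6x+4y-114=0] ∩ [|C−(-5, 23)|²=52]]
   so C = (1, 27)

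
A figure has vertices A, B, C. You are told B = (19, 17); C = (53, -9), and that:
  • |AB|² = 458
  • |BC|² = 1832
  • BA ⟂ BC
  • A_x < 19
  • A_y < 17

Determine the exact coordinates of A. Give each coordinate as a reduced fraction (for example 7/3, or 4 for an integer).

A = (6, 0)

1. A_x = 6  [[BA ⟂ BC ⇒ 34x-26y-204=0] ∩ [|A−(19, 17)|²=458]]
2. A_y = 0  [[BA ⟂ BC ⇒ 34x-26y-204=0] ∩ [|A−(19, 17)|²=458]]
   so A = (6, 0)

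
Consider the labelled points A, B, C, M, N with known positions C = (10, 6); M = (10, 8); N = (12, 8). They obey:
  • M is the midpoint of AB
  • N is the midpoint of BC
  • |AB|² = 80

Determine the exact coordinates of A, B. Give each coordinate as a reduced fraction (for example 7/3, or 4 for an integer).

1. B_x = 14  [B = 2·N−C = 2·(12, 8)−(10, 6)]
2. B_y = 10  [B = 2·N−C = 2·(12, 8)−(10, 6)]
   so B = (14, 10)
3. A_x = 6  [A = 2·M−B = 2·(10, 8)−(14, 10)]
4. A_y = 6  [A = 2·M−B = 2·(10, 8)−(14, 10)]
   so A = (6, 6)

A = (6, 6)
B = (14, 10)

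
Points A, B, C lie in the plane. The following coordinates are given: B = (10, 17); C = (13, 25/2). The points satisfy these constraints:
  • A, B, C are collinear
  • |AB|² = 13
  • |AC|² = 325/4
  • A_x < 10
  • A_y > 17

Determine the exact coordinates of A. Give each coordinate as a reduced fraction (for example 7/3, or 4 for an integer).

1. A_x = 8  [[A, B, C are collinear ⇒ 9/2x+3y-96=0] ∩ [|A−(10, 17)|²=13]]
2. A_y = 20  [[A, B, C are collinear ⇒ 9/2x+3y-96=0] ∩ [|A−(10, 17)|²=13]]
   so A = (8, 20)

A = (8, 20)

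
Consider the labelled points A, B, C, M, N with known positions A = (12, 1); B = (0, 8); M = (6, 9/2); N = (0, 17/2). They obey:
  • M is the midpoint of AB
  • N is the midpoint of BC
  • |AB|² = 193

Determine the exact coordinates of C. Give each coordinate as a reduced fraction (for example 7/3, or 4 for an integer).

1. C_x = 0  [C = 2·N−B = 2·(0, 17/2)−(0, 8)]
2. C_y = 9  [C = 2·N−B = 2·(0, 17/2)−(0, 8)]
   so C = (0, 9)

C = (0, 9)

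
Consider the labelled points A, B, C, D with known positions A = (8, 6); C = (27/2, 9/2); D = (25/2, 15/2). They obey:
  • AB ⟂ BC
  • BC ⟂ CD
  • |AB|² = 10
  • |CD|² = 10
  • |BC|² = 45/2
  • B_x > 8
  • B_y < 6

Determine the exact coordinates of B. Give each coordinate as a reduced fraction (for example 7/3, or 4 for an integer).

1. B_x = 9  [[BC ⟂ CD ⇒ 1x-3y=0] ∩ [|B−(8, 6)|²=10]]
2. B_y = 3  [[BC ⟂ CD ⇒ 1x-3y=0] ∩ [|B−(8, 6)|²=10]]
   so B = (9, 3)

B = (9, 3)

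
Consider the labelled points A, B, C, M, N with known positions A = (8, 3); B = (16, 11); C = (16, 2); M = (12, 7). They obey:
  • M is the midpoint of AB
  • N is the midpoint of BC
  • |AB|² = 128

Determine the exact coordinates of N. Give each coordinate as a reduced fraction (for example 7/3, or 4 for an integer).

1. N_x = 16  [2·N = B+C = (16, 11)+(16, 2)]
2. N_y = 13/2  [2·N = B+C = (16, 11)+(16, 2)]
   so N = (16, 13/2)

N = (16, 13/2)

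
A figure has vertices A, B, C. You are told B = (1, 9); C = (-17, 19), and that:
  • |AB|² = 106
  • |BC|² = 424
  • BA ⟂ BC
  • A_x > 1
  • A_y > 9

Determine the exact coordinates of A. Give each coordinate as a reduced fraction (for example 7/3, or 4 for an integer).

A = (6, 18)

1. A_x = 6  [[BA ⟂ BC ⇒ -18x+10y-72=0] ∩ [|A−(1, 9)|²=106]]
2. A_y = 18  [[BA ⟂ BC ⇒ -18x+10y-72=0] ∩ [|A−(1, 9)|²=106]]
   so A = (6, 18)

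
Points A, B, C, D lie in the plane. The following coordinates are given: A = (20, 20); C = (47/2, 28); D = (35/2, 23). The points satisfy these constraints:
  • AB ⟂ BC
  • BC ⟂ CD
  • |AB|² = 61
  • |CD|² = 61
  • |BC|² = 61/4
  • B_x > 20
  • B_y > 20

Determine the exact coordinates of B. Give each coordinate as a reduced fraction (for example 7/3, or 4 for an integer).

B = (26, 25)

1. B_x = 26  [[BC ⟂ CD ⇒ 6x+5y-281=0] ∩ [|B−(20, 20)|²=61]]
2. B_y = 25  [[BC ⟂ CD ⇒ 6x+5y-281=0] ∩ [|B−(20, 20)|²=61]]
   so B = (26, 25)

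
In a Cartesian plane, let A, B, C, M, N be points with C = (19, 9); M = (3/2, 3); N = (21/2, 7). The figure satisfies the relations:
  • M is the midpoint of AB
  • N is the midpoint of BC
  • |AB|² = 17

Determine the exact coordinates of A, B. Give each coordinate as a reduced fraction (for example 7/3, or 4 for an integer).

A = (1, 1)
B = (2, 5)

1. B_x = 2  [B = 2·N−C = 2·(21/2, 7)−(19, 9)]
2. B_y = 5  [B = 2·N−C = 2·(21/2, 7)−(19, 9)]
   so B = (2, 5)
3. A_x = 1  [A = 2·M−B = 2·(3/2, 3)−(2, 5)]
4. A_y = 1  [A = 2·M−B = 2·(3/2, 3)−(2, 5)]
   so A = (1, 1)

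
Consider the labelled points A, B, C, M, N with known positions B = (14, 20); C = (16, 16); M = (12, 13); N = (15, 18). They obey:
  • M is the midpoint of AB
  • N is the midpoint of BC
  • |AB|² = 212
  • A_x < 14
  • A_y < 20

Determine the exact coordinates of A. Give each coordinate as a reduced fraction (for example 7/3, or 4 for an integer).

A = (10, 6)

1. A_x = 10  [A = 2·M−B = 2·(12, 13)−(14, 20)]
2. A_y = 6  [A = 2·M−B = 2·(12, 13)−(14, 20)]
   so A = (10, 6)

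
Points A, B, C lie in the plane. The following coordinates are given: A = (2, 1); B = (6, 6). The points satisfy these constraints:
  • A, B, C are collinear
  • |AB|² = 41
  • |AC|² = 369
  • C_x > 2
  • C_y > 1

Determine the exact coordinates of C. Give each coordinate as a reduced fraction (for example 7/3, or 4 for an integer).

C = (14, 16)

1. C_x = 14  [[A, B, C are collinear ⇒ -5x+4y+6=0] ∩ [|C−(2, 1)|²=369]]
2. C_y = 16  [[A, B, C are collinear ⇒ -5x+4y+6=0] ∩ [|C−(2, 1)|²=369]]
   so C = (14, 16)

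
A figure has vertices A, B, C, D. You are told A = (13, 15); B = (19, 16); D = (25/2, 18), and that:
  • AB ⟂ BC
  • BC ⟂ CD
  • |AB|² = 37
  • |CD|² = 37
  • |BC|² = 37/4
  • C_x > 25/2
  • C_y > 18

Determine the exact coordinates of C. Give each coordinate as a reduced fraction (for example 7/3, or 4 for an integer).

1. C_x = 37/2  [[AB ⟂ BC ⇒ 6x+1y-130=0] ∩ [|C−(25/2, 18)|²=37]]
2. C_y = 19  [[AB ⟂ BC ⇒ 6x+1y-130=0] ∩ [|C−(25/2, 18)|²=37]]
   so C = (37/2, 19)

C = (37/2, 19)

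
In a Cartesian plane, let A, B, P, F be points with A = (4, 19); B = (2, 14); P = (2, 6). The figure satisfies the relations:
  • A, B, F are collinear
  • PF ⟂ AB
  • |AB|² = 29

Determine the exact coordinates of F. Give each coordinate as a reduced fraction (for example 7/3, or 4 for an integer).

F = (-22/29, 206/29)

1. F_x = -22/29  [[A, B, F are collinear ⇒ 5x-2y+18=0] ∩ [PF ⟂ AB ⇒ -2x-5y+34=0]]
2. F_y = 206/29  [[A, B, F are collinear ⇒ 5x-2y+18=0] ∩ [PF ⟂ AB ⇒ -2x-5y+34=0]]
   so F = (-22/29, 206/29)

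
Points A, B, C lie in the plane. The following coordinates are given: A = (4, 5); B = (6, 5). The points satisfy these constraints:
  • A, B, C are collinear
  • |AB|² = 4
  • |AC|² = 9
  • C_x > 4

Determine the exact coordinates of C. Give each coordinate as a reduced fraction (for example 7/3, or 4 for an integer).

1. C_x = 7  [[A, B, C are collinear ⇒ 2y-10=0] ∩ [|C−(4, 5)|²=9]]
2. C_y = 5  [[A, B, C are collinear ⇒ 2y-10=0] ∩ [|C−(4, 5)|²=9]]
   so C = (7, 5)

C = (7, 5)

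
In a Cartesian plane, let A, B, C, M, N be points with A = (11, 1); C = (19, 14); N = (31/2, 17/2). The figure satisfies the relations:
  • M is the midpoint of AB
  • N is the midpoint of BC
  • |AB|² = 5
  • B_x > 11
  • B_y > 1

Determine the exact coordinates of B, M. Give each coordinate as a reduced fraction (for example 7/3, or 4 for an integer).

1. B_x = 12  [B = 2·N−C = 2·(31/2, 17/2)−(19, 14)]
2. B_y = 3  [B = 2·N−C = 2·(31/2, 17/2)−(19, 14)]
   so B = (12, 3)
3. M_x = 23/2  [2·M = A+B = (11, 1)+(12, 3)]
4. M_y = 2  [2·M = A+B = (11, 1)+(12, 3)]
   so M = (23/2, 2)

B = (12, 3)
M = (23/2, 2)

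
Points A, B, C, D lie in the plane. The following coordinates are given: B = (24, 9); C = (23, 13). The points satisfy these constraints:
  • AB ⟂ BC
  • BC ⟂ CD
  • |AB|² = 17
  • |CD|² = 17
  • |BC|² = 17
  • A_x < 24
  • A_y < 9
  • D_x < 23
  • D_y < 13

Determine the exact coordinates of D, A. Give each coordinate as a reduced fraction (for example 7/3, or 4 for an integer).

D = (19, 12)
A = (20, 8)

1. D_x = 19  [[BC ⟂ CD ⇒ -1x+4y-29=0] ∩ [|D−(23, 13)|²=17]]
2. D_y = 12  [[BC ⟂ CD ⇒ -1x+4y-29=0] ∩ [|D−(23, 13)|²=17]]
   so D = (19, 12)
3. A_x = 20  [[AB ⟂ BC ⇒ 1x-4y+12=0] ∩ [|A−(24, 9)|²=17]]
4. A_y = 8  [[AB ⟂ BC ⇒ 1x-4y+12=0] ∩ [|A−(24, 9)|²=17]]
   so A = (20, 8)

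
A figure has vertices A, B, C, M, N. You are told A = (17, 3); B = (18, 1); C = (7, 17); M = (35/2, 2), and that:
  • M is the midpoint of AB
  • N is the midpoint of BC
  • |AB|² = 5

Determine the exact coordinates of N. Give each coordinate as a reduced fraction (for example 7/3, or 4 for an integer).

1. N_x = 25/2  [2·N = B+C = (18, 1)+(7, 17)]
2. N_y = 9  [2·N = B+C = (18, 1)+(7, 17)]
   so N = (25/2, 9)

N = (25/2, 9)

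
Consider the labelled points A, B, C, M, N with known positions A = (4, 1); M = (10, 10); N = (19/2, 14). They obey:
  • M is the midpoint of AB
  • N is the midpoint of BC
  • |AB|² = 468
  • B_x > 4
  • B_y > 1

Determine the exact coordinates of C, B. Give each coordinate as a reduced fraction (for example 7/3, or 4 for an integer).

C = (3, 9)
B = (16, 19)

1. B_x = 16  [B = 2·M−A = 2·(10, 10)−(4, 1)]
2. B_y = 19  [B = 2·M−A = 2·(10, 10)−(4, 1)]
   so B = (16, 19)
3. C_x = 3  [C = 2·N−B = 2·(19/2, 14)−(16, 19)]
4. C_y = 9  [C = 2·N−B = 2·(19/2, 14)−(16, 19)]
   so C = (3, 9)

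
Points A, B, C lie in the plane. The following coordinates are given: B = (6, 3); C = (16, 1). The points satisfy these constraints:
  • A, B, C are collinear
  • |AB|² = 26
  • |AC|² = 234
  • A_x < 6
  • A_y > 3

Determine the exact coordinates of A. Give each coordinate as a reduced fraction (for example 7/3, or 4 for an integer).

1. A_x = 1  [[A, B, C are collinear ⇒ 2x+10y-42=0] ∩ [|A−(6, 3)|²=26]]
2. A_y = 4  [[A, B, C are collinear ⇒ 2x+10y-42=0] ∩ [|A−(6, 3)|²=26]]
   so A = (1, 4)

A = (1, 4)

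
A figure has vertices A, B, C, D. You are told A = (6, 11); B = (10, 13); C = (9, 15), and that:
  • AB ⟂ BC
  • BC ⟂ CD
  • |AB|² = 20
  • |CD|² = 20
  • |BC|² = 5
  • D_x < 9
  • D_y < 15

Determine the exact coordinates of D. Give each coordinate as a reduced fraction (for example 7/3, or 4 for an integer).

1. D_x = 5  [[BC ⟂ CD ⇒ -1x+2y-21=0] ∩ [|D−(9, 15)|²=20]]
2. D_y = 13  [[BC ⟂ CD ⇒ -1x+2y-21=0] ∩ [|D−(9, 15)|²=20]]
   so D = (5, 13)

D = (5, 13)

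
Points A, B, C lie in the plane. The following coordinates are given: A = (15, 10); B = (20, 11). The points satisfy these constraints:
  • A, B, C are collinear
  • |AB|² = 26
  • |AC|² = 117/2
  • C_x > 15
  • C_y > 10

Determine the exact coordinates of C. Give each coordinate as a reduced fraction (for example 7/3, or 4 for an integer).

1. C_x = 45/2  [[A, B, C are collinear ⇒ -1x+5y-35=0] ∩ [|C−(15, 10)|²=117/2]]
2. C_y = 23/2  [[A, B, C are collinear ⇒ -1x+5y-35=0] ∩ [|C−(15, 10)|²=117/2]]
   so C = (45/2, 23/2)

C = (45/2, 23/2)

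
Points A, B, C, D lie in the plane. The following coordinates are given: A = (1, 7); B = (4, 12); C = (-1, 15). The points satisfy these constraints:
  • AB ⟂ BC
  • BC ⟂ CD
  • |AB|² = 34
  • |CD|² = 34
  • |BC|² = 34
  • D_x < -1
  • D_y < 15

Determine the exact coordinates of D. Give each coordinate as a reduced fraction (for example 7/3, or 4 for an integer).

1. D_x = -4  [[BC ⟂ CD ⇒ -5x+3y-50=0] ∩ [|D−(-1, 15)|²=34]]
2. D_y = 10  [[BC ⟂ CD ⇒ -5x+3y-50=0] ∩ [|D−(-1, 15)|²=34]]
   so D = (-4, 10)

D = (-4, 10)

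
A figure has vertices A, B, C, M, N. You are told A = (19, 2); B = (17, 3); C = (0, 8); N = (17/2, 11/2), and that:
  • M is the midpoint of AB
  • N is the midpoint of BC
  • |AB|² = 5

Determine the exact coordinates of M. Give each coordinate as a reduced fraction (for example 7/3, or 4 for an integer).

M = (18, 5/2)

1. M_x = 18  [2·M = A+B = (19, 2)+(17, 3)]
2. M_y = 5/2  [2·M = A+B = (19, 2)+(17, 3)]
   so M = (18, 5/2)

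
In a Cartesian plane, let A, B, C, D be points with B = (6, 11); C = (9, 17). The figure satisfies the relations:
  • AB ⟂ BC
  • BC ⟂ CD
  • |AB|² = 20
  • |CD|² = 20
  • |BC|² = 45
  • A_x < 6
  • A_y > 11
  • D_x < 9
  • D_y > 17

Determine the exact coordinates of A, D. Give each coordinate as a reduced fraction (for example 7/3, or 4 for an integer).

1. A_x = 2  [[AB ⟂ BC ⇒ -3x-6y+84=0] ∩ [|A−(6, 11)|²=20]]
2. A_y = 13  [[AB ⟂ BC ⇒ -3x-6y+84=0] ∩ [|A−(6, 11)|²=20]]
   so A = (2, 13)
3. D_x = 5  [[BC ⟂ CD ⇒ 3x+6y-129=0] ∩ [|D−(9, 17)|²=20]]
4. D_y = 19  [[BC ⟂ CD ⇒ 3x+6y-129=0] ∩ [|D−(9, 17)|²=20]]
   so D = (5, 19)

A = (2, 13)
D = (5, 19)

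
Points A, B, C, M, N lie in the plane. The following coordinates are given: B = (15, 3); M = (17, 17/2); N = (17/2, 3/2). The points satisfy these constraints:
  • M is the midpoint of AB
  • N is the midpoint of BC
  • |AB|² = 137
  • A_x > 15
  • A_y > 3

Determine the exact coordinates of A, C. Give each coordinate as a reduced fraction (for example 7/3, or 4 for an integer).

1. A_x = 19  [A = 2·M−B = 2·(17, 17/2)−(15, 3)]
2. A_y = 14  [A = 2·M−B = 2·(17, 17/2)−(15, 3)]
   so A = (19, 14)
3. C_x = 2  [C = 2·N−B = 2·(17/2, 3/2)−(15, 3)]
4. C_y = 0  [C = 2·N−B = 2·(17/2, 3/2)−(15, 3)]
   so C = (2, 0)

A = (19, 14)
C = (2, 0)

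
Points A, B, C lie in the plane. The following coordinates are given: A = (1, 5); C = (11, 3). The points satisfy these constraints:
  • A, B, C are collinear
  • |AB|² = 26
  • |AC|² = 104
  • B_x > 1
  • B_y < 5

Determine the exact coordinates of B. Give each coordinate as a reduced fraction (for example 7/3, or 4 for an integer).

B = (6, 4)

1. B_x = 6  [[A, B, C are collinear ⇒ -2x-10y+52=0] ∩ [|B−(1, 5)|²=26]]
2. B_y = 4  [[A, B, C are collinear ⇒ -2x-10y+52=0] ∩ [|B−(1, 5)|²=26]]
   so B = (6, 4)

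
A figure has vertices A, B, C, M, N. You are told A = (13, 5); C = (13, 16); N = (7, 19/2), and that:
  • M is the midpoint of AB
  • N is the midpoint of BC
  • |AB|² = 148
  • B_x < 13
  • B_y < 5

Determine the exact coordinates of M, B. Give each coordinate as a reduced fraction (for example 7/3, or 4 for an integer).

1. B_x = 1  [B = 2·N−C = 2·(7, 19/2)−(13, 16)]
2. B_y = 3  [B = 2·N−C = 2·(7, 19/2)−(13, 16)]
   so B = (1, 3)
3. M_x = 7  [2·M = A+B = (13, 5)+(1, 3)]
4. M_y = 4  [2·M = A+B = (13, 5)+(1, 3)]
   so M = (7, 4)

M = (7, 4)
B = (1, 3)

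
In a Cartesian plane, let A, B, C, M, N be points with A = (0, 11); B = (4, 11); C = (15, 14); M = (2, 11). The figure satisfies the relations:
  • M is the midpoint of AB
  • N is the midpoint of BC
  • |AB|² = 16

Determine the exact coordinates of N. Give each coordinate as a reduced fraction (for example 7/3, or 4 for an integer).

1. N_x = 19/2  [2·N = B+C = (4, 11)+(15, 14)]
2. N_y = 25/2  [2·N = B+C = (4, 11)+(15, 14)]
   so N = (19/2, 25/2)

N = (19/2, 25/2)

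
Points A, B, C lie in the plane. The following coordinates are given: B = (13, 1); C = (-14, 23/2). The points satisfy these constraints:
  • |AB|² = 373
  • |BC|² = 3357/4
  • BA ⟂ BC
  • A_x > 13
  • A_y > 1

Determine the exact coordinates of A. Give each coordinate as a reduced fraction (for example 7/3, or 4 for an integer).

1. A_x = 20  [[BA ⟂ BC ⇒ -27x+21/2y+681/2=0] ∩ [|A−(13, 1)|²=373]]
2. A_y = 19  [[BA ⟂ BC ⇒ -27x+21/2y+681/2=0] ∩ [|A−(13, 1)|²=373]]
   so A = (20, 19)

A = (20, 19)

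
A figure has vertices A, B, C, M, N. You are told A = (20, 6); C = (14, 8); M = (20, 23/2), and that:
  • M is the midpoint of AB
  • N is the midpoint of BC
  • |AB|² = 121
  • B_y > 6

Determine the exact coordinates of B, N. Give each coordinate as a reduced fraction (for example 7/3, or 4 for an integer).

B = (20, 17)
N = (17, 25/2)

1. B_x = 20  [B = 2·M−A = 2·(20, 23/2)−(20, 6)]
2. B_y = 17  [B = 2·M−A = 2·(20, 23/2)−(20, 6)]
   so B = (20, 17)
3. N_x = 17  [2·N = B+C = (20, 17)+(14, 8)]
4. N_y = 25/2  [2·N = B+C = (20, 17)+(14, 8)]
   so N = (17, 25/2)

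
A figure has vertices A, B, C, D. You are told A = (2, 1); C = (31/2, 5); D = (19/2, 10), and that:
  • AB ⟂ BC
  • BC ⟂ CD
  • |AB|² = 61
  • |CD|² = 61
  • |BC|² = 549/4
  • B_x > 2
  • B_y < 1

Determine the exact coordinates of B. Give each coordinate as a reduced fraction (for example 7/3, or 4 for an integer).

1. B_x = 8  [[BC ⟂ CD ⇒ 6x-5y-68=0] ∩ [|B−(2, 1)|²=61]]
2. B_y = -4  [[BC ⟂ CD ⇒ 6x-5y-68=0] ∩ [|B−(2, 1)|²=61]]
   so B = (8, -4)

B = (8, -4)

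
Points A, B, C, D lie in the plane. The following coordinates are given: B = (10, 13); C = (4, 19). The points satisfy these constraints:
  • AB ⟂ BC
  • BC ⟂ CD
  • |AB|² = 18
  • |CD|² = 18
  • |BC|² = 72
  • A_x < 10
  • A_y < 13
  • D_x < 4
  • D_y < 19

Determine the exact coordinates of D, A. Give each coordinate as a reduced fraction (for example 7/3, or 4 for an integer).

D = (1, 16)
A = (7, 10)

1. D_x = 1  [[BC ⟂ CD ⇒ -6x+6y-90=0] ∩ [|D−(4, 19)|²=18]]
2. D_y = 16  [[BC ⟂ CD ⇒ -6x+6y-90=0] ∩ [|D−(4, 19)|²=18]]
   so D = (1, 16)
3. A_x = 7  [[AB ⟂ BC ⇒ 6x-6y+18=0] ∩ [|A−(10, 13)|²=18]]
4. A_y = 10  [[AB ⟂ BC ⇒ 6x-6y+18=0] ∩ [|A−(10, 13)|²=18]]
   so A = (7, 10)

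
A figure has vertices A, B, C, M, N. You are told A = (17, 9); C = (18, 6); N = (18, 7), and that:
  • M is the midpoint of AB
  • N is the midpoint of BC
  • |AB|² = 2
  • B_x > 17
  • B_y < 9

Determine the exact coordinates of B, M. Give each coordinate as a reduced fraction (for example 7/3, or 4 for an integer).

B = (18, 8)
M = (35/2, 17/2)

1. B_x = 18  [B = 2·N−C = 2·(18, 7)−(18, 6)]
2. B_y = 8  [B = 2·N−C = 2·(18, 7)−(18, 6)]
   so B = (18, 8)
3. M_x = 35/2  [2·M = A+B = (17, 9)+(18, 8)]
4. M_y = 17/2  [2·M = A+B = (17, 9)+(18, 8)]
   so M = (35/2, 17/2)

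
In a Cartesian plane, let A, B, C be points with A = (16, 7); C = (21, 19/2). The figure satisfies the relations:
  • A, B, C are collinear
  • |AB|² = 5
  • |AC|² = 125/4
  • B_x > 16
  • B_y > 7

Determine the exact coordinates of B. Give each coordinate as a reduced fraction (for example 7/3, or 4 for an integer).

1. B_x = 18  [[A, B, C are collinear ⇒ 5/2x-5y-5=0] ∩ [|B−(16, 7)|²=5]]
2. B_y = 8  [[A, B, C are collinear ⇒ 5/2x-5y-5=0] ∩ [|B−(16, 7)|²=5]]
   so B = (18, 8)

B = (18, 8)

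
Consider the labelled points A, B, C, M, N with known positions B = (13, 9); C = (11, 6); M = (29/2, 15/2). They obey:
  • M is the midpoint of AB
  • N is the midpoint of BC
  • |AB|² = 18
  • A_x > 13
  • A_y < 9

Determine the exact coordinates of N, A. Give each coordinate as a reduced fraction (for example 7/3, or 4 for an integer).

1. A_x = 16  [A = 2·M−B = 2·(29/2, 15/2)−(13, 9)]
2. A_y = 6  [A = 2·M−B = 2·(29/2, 15/2)−(13, 9)]
   so A = (16, 6)
3. N_x = 12  [2·N = B+C = (13, 9)+(11, 6)]
4. N_y = 15/2  [2·N = B+C = (13, 9)+(11, 6)]
   so N = (12, 15/2)

N = (12, 15/2)
A = (16, 6)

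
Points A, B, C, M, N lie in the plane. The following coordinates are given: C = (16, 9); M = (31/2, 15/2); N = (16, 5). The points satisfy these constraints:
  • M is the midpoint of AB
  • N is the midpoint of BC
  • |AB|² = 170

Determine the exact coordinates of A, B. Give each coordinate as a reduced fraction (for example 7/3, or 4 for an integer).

A = (15, 14)
B = (16, 1)

1. B_x = 16  [B = 2·N−C = 2·(16, 5)−(16, 9)]
2. B_y = 1  [B = 2·N−C = 2·(16, 5)−(16, 9)]
   so B = (16, 1)
3. A_x = 15  [A = 2·M−B = 2·(31/2, 15/2)−(16, 1)]
4. A_y = 14  [A = 2·M−B = 2·(31/2, 15/2)−(16, 1)]
   so A = (15, 14)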